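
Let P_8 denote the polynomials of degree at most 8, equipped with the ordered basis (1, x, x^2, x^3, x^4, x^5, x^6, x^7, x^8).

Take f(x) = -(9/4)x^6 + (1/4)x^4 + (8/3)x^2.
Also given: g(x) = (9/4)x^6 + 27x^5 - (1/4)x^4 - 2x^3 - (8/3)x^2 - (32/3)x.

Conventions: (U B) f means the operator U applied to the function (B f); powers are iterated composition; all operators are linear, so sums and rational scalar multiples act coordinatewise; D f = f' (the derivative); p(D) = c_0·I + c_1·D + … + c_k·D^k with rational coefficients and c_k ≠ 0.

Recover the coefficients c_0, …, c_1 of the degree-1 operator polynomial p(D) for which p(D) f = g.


p(D) = -I − 2·D, i.e. c_0 = -1, c_1 = -2

D^0 f = -(9/4)x^6 + (1/4)x^4 + (8/3)x^2
D^1 f = -(27/2)x^5 + x^3 + (16/3)x
matching coefficients of g against c_0 f + c_1 Df + … from the top degree down determines the c_i
solution: c_0 = -1, c_1 = -2


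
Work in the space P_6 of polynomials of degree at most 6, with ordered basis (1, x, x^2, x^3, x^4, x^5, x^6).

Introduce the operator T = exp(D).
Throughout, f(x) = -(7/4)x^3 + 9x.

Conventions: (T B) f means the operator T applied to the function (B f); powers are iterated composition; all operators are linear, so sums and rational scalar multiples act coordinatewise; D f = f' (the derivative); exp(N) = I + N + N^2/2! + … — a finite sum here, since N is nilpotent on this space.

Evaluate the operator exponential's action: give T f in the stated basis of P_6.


the result is g(x) = -(7/4)x^3 - (21/4)x^2 + (15/4)x + 29/4

order-1 term: -(21/4)x^2 + 9
order-2 term: -(21/4)x
order-3 term: -7/4
the series for exp(D) f terminates at order 3
exp(D) f = -(7/4)x^3 - (21/4)x^2 + (15/4)x + 29/4


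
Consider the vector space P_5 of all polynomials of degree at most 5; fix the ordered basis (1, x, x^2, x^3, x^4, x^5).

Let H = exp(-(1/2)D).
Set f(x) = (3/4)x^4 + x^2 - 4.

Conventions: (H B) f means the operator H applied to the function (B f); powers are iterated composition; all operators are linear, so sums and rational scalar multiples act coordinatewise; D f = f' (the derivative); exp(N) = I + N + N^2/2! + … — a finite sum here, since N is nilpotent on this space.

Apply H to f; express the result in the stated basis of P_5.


g(x) = (3/4)x^4 - (3/2)x^3 + (17/8)x^2 - (11/8)x - 237/64

order-1 term: -(3/2)x^3 - x
order-2 term: (9/8)x^2 + 1/4
order-3 term: -(3/8)x
order-4 term: 3/64
the series for exp(-(1/2)D) f terminates at order 4
exp(-(1/2)D) f = (3/4)x^4 - (3/2)x^3 + (17/8)x^2 - (11/8)x - 237/64


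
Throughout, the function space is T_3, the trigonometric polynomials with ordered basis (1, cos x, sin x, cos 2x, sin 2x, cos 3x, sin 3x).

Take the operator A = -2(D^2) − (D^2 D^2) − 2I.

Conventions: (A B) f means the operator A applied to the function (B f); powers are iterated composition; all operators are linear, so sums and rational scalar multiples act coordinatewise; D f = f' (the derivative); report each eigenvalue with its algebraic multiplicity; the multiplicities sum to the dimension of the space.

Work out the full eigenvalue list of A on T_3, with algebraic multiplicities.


image of 1: -2
image of cos x: -cos x
image of sin x: -sin x
image of cos 2x: -10cos 2x
image of sin 2x: -10sin 2x
image of cos 3x: -65cos 3x
image of sin 3x: -65sin 3x
the matrix is diagonal; its diagonal is (-2, -1, -1, -10, -10, -65, -65)
for a triangular matrix the eigenvalues are the diagonal entries, with algebraic multiplicity their repetition count

λ = -65 (multiplicity 2), λ = -10 (multiplicity 2), λ = -2 (multiplicity 1), λ = -1 (multiplicity 2)


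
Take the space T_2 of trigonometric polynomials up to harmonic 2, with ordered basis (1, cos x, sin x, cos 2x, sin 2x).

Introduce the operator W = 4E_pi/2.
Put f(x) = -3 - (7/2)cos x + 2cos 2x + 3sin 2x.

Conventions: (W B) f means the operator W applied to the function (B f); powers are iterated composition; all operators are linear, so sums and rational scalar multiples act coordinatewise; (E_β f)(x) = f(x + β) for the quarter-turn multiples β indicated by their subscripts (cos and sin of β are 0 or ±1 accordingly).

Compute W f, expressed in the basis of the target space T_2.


the image equals g(x) = -12 + 14sin x - 8cos 2x - 12sin 2x

E_pi/2 f = -3 + (7/2)sin x - 2cos 2x - 3sin 2x
(4E_pi/2) f = -12 + 14sin x - 8cos 2x - 12sin 2x


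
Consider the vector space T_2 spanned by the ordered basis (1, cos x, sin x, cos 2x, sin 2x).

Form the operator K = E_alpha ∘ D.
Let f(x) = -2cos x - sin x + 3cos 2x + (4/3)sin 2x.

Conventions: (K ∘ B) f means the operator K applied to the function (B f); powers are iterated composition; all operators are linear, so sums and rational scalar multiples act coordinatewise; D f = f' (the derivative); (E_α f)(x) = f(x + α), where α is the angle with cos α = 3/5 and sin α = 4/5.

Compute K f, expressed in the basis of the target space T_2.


D f = -cos x + 2sin x + (8/3)cos 2x - 6sin 2x
E_alpha D f = cos x + 2sin x - (488/75)cos 2x - (22/25)sin 2x

the result is g(x) = cos x + 2sin x - (488/75)cos 2x - (22/25)sin 2x


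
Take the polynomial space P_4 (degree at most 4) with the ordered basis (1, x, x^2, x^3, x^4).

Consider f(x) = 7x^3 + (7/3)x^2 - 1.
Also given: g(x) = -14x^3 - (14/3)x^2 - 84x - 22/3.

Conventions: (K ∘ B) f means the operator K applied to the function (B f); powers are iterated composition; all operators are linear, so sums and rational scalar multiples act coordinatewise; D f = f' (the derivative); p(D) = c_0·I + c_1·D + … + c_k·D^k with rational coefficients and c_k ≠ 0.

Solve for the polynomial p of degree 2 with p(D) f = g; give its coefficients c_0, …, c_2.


D^0 f = 7x^3 + (7/3)x^2 - 1
D^1 f = 21x^2 + (14/3)x
D^2 f = 42x + 14/3
matching coefficients of g against c_0 f + c_1 Df + … from the top degree down determines the c_i
solution: c_0 = -2, c_1 = 0, c_2 = -2

p(D) = -2·I − 2·D^2, i.e. c_0 = -2, c_1 = 0, c_2 = -2


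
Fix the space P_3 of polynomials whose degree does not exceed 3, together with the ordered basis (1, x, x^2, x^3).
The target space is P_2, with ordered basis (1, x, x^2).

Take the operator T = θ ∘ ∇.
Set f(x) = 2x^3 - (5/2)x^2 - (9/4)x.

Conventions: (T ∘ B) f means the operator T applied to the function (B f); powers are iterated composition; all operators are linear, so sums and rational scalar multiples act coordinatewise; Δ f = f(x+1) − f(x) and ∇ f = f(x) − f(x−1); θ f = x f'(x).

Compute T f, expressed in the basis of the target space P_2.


∇ f = 6x^2 - 11x + 9/4
θ ∇ f = 12x^2 - 11x

the image equals g(x) = 12x^2 - 11x


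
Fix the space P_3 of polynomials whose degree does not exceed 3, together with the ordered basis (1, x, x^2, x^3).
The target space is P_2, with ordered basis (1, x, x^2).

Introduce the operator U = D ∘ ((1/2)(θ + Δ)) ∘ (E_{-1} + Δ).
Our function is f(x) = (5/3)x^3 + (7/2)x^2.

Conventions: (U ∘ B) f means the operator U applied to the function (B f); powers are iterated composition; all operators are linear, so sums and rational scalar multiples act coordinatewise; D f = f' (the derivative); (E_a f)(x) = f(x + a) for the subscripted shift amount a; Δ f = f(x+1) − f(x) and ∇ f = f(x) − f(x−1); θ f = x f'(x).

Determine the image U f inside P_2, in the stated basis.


the image equals g(x) = (15/2)x^2 + 12x + 11

E_{-1} f = (5/3)x^3 - (3/2)x^2 - 2x + 11/6
Δ f = 5x^2 + 12x + 31/6
(E_{-1} + Δ) f = (5/3)x^3 + (7/2)x^2 + 10x + 7
θ (E_{-1} + Δ) f = 5x^3 + 7x^2 + 10x
Δ (E_{-1} + Δ) f = 5x^2 + 12x + 91/6
(θ + Δ) (E_{-1} + Δ) f = 5x^3 + 12x^2 + 22x + 91/6
((1/2)(θ + Δ)) (E_{-1} + Δ) f = (5/2)x^3 + 6x^2 + 11x + 91/12
D ((1/2)(θ + Δ)) (E_{-1} + Δ) f = (15/2)x^2 + 12x + 11


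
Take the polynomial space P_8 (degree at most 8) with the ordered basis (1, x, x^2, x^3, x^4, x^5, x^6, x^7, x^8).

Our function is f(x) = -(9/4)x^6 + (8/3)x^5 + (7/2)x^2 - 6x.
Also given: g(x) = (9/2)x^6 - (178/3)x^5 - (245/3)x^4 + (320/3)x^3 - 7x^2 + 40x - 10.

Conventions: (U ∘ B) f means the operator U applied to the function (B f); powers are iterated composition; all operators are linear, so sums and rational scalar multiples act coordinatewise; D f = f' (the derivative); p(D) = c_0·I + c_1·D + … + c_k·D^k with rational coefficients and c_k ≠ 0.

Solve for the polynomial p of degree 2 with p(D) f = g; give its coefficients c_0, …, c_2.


D^0 f = -(9/4)x^6 + (8/3)x^5 + (7/2)x^2 - 6x
D^1 f = -(27/2)x^5 + (40/3)x^4 + 7x - 6
D^2 f = -(135/2)x^4 + (160/3)x^3 + 7
matching coefficients of g against c_0 f + c_1 Df + … from the top degree down determines the c_i
solution: c_0 = -2, c_1 = 4, c_2 = 2

p(D) = -2·I + 4·D + 2·D^2, i.e. c_0 = -2, c_1 = 4, c_2 = 2


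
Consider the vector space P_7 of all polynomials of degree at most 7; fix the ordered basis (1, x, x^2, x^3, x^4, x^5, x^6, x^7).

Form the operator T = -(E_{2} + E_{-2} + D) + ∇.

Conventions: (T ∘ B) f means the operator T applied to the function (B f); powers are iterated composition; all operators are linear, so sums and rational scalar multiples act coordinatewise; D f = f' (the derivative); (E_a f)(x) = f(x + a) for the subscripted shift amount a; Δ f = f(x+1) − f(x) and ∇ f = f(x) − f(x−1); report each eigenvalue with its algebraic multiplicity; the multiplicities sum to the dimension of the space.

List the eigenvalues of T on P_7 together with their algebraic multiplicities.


λ = -2 (multiplicity 8)

image of 1: -2
image of x: -2x
image of x^2: -2x^2 - 9
image of x^3: -2x^3 - 27x + 1
image of x^4: -2x^4 - 54x^2 + 4x - 33
image of x^5: -2x^5 - 90x^3 + 10x^2 - 165x + 1
image of x^6: -2x^6 - 135x^4 + 20x^3 - 495x^2 + 6x - 129
image of x^7: -2x^7 - 189x^5 + 35x^4 - 1155x^3 + 21x^2 - 903x + 1
the matrix is upper triangular; its diagonal is (-2, -2, -2, -2, -2, -2, -2, -2)
for a triangular matrix the eigenvalues are the diagonal entries, with algebraic multiplicity their repetition count


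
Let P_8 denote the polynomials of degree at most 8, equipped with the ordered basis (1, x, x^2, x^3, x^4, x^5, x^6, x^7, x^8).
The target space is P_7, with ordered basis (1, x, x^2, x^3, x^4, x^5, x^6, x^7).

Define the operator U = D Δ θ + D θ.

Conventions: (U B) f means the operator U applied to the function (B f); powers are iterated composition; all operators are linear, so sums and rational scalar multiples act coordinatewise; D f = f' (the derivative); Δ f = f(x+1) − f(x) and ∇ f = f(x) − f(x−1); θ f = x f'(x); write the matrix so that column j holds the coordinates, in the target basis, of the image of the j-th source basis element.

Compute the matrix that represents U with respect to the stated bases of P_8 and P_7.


image of 1: 0
image of x: 1
image of x^2: 4x + 4
image of x^3: 9x^2 + 18x + 9
image of x^4: 16x^3 + 48x^2 + 48x + 16
image of x^5: 25x^4 + 100x^3 + 150x^2 + 100x + 25
image of x^6: 36x^5 + 180x^4 + 360x^3 + 360x^2 + 180x + 36
image of x^7: 49x^6 + 294x^5 + 735x^4 + 980x^3 + 735x^2 + 294x + 49
image of x^8: 64x^7 + 448x^6 + 1344x^5 + 2240x^4 + 2240x^3 + 1344x^2 + 448x + 64
each image's coordinates form column j of the matrix

the matrix is [[0, 1, 4, 9, 16, 25, 36, 49, 64]; [0, 0, 4, 18, 48, 100, 180, 294, 448]; [0, 0, 0, 9, 48, 150, 360, 735, 1344]; [0, 0, 0, 0, 16, 100, 360, 980, 2240]; [0, 0, 0, 0, 0, 25, 180, 735, 2240]; [0, 0, 0, 0, 0, 0, 36, 294, 1344]; [0, 0, 0, 0, 0, 0, 0, 49, 448]; [0, 0, 0, 0, 0, 0, 0, 0, 64]] (rows listed top to bottom)


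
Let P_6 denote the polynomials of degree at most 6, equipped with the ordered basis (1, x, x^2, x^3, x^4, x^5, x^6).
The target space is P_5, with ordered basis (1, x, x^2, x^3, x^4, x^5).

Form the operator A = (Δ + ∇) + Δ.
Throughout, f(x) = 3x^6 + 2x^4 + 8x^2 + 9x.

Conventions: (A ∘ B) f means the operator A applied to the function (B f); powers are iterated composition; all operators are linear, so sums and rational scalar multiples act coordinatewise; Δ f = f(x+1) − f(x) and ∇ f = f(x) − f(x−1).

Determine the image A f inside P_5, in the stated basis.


Δ f = 18x^5 + 45x^4 + 68x^3 + 57x^2 + 42x + 22
∇ f = 18x^5 - 45x^4 + 68x^3 - 57x^2 + 42x - 4
(Δ + ∇) f = 36x^5 + 136x^3 + 84x + 18
Δ f = 18x^5 + 45x^4 + 68x^3 + 57x^2 + 42x + 22
((Δ + ∇) + Δ) f = 54x^5 + 45x^4 + 204x^3 + 57x^2 + 126x + 40

the image equals g(x) = 54x^5 + 45x^4 + 204x^3 + 57x^2 + 126x + 40


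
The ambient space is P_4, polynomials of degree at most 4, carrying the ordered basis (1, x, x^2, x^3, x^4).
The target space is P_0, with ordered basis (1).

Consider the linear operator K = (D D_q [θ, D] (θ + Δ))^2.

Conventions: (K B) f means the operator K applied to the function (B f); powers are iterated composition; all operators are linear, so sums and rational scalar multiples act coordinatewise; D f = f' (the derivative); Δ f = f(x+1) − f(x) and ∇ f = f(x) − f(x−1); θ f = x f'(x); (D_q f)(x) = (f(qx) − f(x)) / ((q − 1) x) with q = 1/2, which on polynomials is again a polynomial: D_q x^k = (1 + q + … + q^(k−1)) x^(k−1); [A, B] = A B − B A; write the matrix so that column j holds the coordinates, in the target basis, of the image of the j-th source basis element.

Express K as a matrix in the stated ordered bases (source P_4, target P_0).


the matrix is [[0, 0, 0, 0, 0]] (rows listed top to bottom)

image of 1: 0
image of x: 0
image of x^2: 0
image of x^3: 0
image of x^4: 0
each image's coordinates form column j of the matrix


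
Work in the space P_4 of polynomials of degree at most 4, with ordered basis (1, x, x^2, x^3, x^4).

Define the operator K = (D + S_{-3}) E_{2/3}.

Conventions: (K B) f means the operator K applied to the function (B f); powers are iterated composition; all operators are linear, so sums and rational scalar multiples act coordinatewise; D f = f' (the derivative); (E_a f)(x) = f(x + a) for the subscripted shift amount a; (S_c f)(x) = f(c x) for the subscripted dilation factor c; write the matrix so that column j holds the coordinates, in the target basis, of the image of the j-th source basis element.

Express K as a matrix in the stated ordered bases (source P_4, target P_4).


image of 1: 1
image of x: -3x + 5/3
image of x^2: 9x^2 - 2x + 16/9
image of x^3: -27x^3 + 21x^2 + 44/27
image of x^4: 81x^4 - 68x^3 + 32x^2 + (16/9)x + 112/81
each image's coordinates form column j of the matrix

the matrix is [[1, 5/3, 16/9, 44/27, 112/81]; [0, -3, -2, 0, 16/9]; [0, 0, 9, 21, 32]; [0, 0, 0, -27, -68]; [0, 0, 0, 0, 81]] (rows listed top to bottom)


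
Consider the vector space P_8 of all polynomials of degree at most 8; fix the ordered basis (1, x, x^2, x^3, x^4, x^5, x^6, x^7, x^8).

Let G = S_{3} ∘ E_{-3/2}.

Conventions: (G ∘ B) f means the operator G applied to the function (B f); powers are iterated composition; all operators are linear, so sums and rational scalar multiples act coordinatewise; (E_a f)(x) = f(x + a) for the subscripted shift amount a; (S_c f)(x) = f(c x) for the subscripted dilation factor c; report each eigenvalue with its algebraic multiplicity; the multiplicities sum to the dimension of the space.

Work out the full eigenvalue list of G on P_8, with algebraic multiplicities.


λ = 1 (multiplicity 1), λ = 3 (multiplicity 1), λ = 9 (multiplicity 1), λ = 27 (multiplicity 1), λ = 81 (multiplicity 1), λ = 243 (multiplicity 1), λ = 729 (multiplicity 1), λ = 2187 (multiplicity 1), λ = 6561 (multiplicity 1)

image of 1: 1
image of x: 3x - 3/2
image of x^2: 9x^2 - 9x + 9/4
image of x^3: 27x^3 - (81/2)x^2 + (81/4)x - 27/8
image of x^4: 81x^4 - 162x^3 + (243/2)x^2 - (81/2)x + 81/16
image of x^5: 243x^5 - (1215/2)x^4 + (1215/2)x^3 - (1215/4)x^2 + (1215/16)x - 243/32
image of x^6: 729x^6 - 2187x^5 + (10935/4)x^4 - (3645/2)x^3 + (10935/16)x^2 - (2187/16)x + 729/64
image of x^7: 2187x^7 - (15309/2)x^6 + (45927/4)x^5 - (76545/8)x^4 + (76545/16)x^3 - (45927/32)x^2 + (15309/64)x - 2187/128
image of x^8: 6561x^8 - 26244x^7 + 45927x^6 - 45927x^5 + (229635/8)x^4 - (45927/4)x^3 + (45927/16)x^2 - (6561/16)x + 6561/256
the matrix is upper triangular; its diagonal is (1, 3, 9, 27, 81, 243, 729, 2187, 6561)
for a triangular matrix the eigenvalues are the diagonal entries, with algebraic multiplicity their repetition count


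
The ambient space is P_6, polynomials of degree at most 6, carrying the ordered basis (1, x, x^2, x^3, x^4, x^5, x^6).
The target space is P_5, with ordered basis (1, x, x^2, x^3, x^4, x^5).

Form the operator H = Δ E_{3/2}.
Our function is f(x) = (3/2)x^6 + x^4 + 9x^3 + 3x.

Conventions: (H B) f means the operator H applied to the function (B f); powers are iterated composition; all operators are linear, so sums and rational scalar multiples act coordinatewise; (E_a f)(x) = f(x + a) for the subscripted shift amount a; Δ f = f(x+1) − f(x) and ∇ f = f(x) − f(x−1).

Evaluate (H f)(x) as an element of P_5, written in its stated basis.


the image equals g(x) = 9x^5 + 90x^4 + (743/2)x^3 + 816x^2 + (15481/16)x + 3971/8

E_{3/2} f = (3/2)x^6 + (27/2)x^5 + (413/8)x^4 + (465/4)x^3 + (5373/32)x^2 + (4659/32)x + 7299/128
Δ E_{3/2} f = 9x^5 + 90x^4 + (743/2)x^3 + 816x^2 + (15481/16)x + 3971/8


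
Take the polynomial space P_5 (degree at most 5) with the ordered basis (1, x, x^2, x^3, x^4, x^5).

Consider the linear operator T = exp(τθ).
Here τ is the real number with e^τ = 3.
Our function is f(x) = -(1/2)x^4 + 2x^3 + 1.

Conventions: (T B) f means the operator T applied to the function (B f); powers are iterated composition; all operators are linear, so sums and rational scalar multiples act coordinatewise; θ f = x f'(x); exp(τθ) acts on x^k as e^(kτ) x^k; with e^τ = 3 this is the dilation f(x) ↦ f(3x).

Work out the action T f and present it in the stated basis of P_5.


g(x) = -(81/2)x^4 + 54x^3 + 1

exp(τθ) x^k = e^(kτ) x^k; with e^τ = 3 this sends x^k to 3^k x^k
x^3 ↦ 27 x^3
x^4 ↦ 81 x^4
applying this coordinatewise to f: exp(τθ) f = -(81/2)x^4 + 54x^3 + 1


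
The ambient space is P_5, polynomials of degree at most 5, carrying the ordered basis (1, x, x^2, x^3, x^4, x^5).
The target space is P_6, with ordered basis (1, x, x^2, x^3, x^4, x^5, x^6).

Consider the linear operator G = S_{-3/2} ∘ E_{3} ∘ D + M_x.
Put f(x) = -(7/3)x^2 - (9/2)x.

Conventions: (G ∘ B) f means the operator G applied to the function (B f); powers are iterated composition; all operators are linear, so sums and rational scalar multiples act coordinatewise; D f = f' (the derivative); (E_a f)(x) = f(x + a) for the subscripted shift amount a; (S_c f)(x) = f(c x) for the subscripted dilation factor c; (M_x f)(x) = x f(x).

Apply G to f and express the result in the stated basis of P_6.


the result is g(x) = -(7/3)x^3 - (9/2)x^2 + 7x - 37/2

D f = -(14/3)x - 9/2
E_{3} D f = -(14/3)x - 37/2
S_{-3/2} E_{3} D f = 7x - 37/2
M_x f = -(7/3)x^3 - (9/2)x^2
(S_{-3/2} ∘ E_{3} ∘ D + M_x) f = -(7/3)x^3 - (9/2)x^2 + 7x - 37/2


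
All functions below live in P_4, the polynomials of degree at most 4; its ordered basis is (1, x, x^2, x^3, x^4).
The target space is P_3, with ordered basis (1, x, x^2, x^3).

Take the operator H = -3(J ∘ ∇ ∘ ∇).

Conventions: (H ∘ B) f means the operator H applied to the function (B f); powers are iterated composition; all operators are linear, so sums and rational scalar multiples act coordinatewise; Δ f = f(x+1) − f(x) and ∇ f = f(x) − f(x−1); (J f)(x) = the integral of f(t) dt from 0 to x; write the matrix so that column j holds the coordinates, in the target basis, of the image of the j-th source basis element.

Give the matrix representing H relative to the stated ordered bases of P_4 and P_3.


image of 1: 0
image of x: 0
image of x^2: -6x
image of x^3: -9x^2 + 18x
image of x^4: -12x^3 + 36x^2 - 42x
each image's coordinates form column j of the matrix

the matrix is [[0, 0, 0, 0, 0]; [0, 0, -6, 18, -42]; [0, 0, 0, -9, 36]; [0, 0, 0, 0, -12]] (rows listed top to bottom)


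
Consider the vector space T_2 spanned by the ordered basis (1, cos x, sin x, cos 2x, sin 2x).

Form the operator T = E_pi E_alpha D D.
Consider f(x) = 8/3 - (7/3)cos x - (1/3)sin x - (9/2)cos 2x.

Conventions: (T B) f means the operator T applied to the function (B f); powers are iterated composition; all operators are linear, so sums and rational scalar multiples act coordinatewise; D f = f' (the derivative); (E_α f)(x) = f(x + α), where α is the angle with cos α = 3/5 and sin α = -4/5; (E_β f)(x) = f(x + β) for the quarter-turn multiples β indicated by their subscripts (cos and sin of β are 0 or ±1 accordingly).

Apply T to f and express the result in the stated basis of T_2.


D f = -(1/3)cos x + (7/3)sin x + 9sin 2x
D D f = (7/3)cos x + (1/3)sin x + 18cos 2x
E_alpha D D f = (17/15)cos x + (31/15)sin x - (126/25)cos 2x + (432/25)sin 2x
E_pi E_alpha D D f = -(17/15)cos x - (31/15)sin x - (126/25)cos 2x + (432/25)sin 2x

the image equals g(x) = -(17/15)cos x - (31/15)sin x - (126/25)cos 2x + (432/25)sin 2x


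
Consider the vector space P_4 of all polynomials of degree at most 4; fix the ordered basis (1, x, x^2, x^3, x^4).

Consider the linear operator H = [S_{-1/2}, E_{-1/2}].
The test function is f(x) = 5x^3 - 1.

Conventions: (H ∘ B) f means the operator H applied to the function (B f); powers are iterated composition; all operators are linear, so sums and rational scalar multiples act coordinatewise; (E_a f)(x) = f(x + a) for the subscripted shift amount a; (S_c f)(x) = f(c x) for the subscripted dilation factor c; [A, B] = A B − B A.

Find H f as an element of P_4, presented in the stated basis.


the image equals g(x) = -(45/16)x^2 - (45/32)x - 45/64

E_{-1/2} f = 5x^3 - (15/2)x^2 + (15/4)x - 13/8
S_{-1/2} E_{-1/2} f = -(5/8)x^3 - (15/8)x^2 - (15/8)x - 13/8
S_{-1/2} f = -(5/8)x^3 - 1
E_{-1/2} S_{-1/2} f = -(5/8)x^3 + (15/16)x^2 - (15/32)x - 59/64
[S_{-1/2}, E_{-1/2}] f = -(45/16)x^2 - (45/32)x - 45/64


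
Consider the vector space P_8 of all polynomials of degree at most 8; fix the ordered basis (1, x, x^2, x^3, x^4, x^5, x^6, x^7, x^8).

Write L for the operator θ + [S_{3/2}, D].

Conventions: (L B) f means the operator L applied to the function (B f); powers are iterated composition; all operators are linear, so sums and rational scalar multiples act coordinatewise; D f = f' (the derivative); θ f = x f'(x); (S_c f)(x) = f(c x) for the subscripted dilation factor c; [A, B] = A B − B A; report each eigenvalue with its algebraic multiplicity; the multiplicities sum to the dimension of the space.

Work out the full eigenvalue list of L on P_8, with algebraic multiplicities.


image of 1: 0
image of x: x - 1/2
image of x^2: 2x^2 - (3/2)x
image of x^3: 3x^3 - (27/8)x^2
image of x^4: 4x^4 - (27/4)x^3
image of x^5: 5x^5 - (405/32)x^4
image of x^6: 6x^6 - (729/32)x^5
image of x^7: 7x^7 - (5103/128)x^6
image of x^8: 8x^8 - (2187/32)x^7
the matrix is upper triangular; its diagonal is (0, 1, 2, 3, 4, 5, 6, 7, 8)
for a triangular matrix the eigenvalues are the diagonal entries, with algebraic multiplicity their repetition count

λ = 0 (multiplicity 1), λ = 1 (multiplicity 1), λ = 2 (multiplicity 1), λ = 3 (multiplicity 1), λ = 4 (multiplicity 1), λ = 5 (multiplicity 1), λ = 6 (multiplicity 1), λ = 7 (multiplicity 1), λ = 8 (multiplicity 1)


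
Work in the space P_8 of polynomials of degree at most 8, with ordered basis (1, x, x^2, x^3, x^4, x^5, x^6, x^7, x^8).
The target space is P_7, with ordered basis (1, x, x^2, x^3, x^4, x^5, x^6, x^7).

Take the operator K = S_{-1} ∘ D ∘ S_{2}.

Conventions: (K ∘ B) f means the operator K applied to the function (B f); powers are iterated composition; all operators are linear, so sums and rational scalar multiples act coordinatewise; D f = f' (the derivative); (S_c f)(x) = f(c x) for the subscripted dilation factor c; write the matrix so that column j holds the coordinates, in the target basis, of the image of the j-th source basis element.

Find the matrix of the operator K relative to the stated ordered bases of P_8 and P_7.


image of 1: 0
image of x: 2
image of x^2: -8x
image of x^3: 24x^2
image of x^4: -64x^3
image of x^5: 160x^4
image of x^6: -384x^5
image of x^7: 896x^6
image of x^8: -2048x^7
each image's coordinates form column j of the matrix

the matrix is [[0, 2, 0, 0, 0, 0, 0, 0, 0]; [0, 0, -8, 0, 0, 0, 0, 0, 0]; [0, 0, 0, 24, 0, 0, 0, 0, 0]; [0, 0, 0, 0, -64, 0, 0, 0, 0]; [0, 0, 0, 0, 0, 160, 0, 0, 0]; [0, 0, 0, 0, 0, 0, -384, 0, 0]; [0, 0, 0, 0, 0, 0, 0, 896, 0]; [0, 0, 0, 0, 0, 0, 0, 0, -2048]] (rows listed top to bottom)


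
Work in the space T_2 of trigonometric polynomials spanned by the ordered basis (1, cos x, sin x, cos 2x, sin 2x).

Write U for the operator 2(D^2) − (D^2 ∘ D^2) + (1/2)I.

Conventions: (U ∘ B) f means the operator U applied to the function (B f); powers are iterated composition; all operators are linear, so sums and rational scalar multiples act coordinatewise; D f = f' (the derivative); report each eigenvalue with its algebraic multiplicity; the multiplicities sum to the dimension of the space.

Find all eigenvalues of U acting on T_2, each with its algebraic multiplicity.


λ = -47/2 (multiplicity 2), λ = -5/2 (multiplicity 2), λ = 1/2 (multiplicity 1)

image of 1: 1/2
image of cos x: -(5/2)cos x
image of sin x: -(5/2)sin x
image of cos 2x: -(47/2)cos 2x
image of sin 2x: -(47/2)sin 2x
the matrix is diagonal; its diagonal is (1/2, -5/2, -5/2, -47/2, -47/2)
for a triangular matrix the eigenvalues are the diagonal entries, with algebraic multiplicity their repetition count


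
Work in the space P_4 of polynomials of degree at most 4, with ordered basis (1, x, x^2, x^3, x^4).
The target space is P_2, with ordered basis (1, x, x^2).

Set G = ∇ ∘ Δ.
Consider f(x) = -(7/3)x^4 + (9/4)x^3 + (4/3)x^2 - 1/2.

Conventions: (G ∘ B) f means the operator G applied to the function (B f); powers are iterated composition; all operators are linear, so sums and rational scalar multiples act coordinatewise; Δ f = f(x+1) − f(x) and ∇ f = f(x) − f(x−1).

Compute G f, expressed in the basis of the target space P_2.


the result is g(x) = -28x^2 + (27/2)x - 2

Δ f = -(28/3)x^3 - (29/4)x^2 + (1/12)x + 5/4
∇ Δ f = -28x^2 + (27/2)x - 2


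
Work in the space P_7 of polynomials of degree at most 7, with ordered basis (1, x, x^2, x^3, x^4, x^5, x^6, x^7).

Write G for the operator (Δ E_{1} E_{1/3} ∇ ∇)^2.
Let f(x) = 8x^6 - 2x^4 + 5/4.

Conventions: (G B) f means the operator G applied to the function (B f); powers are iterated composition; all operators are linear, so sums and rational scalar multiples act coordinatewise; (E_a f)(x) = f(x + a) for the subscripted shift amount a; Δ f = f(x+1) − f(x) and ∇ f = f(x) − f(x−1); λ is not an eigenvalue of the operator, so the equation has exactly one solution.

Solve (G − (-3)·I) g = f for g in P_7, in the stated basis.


g(x) = (8/3)x^6 - (2/3)x^4 - 7675/12

write g with unknown coordinates in the stated basis and equate coefficients in (G − (-3)·I) g = f
solving from the highest basis element down gives g = (8/3)x^6 - (2/3)x^4 - 7675/12
check: G g = 1920
so G g − (-3)·g = 8x^6 - 2x^4 + 5/4 = f ✓


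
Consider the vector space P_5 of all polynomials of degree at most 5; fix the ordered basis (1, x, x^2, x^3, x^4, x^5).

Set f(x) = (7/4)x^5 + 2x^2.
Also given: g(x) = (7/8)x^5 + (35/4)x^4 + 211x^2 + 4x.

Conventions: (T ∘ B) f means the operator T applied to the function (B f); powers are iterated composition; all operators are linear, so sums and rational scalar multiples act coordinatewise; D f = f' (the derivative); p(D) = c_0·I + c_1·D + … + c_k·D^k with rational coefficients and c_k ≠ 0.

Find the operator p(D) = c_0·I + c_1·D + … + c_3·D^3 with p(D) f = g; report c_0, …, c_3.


D^0 f = (7/4)x^5 + 2x^2
D^1 f = (35/4)x^4 + 4x
D^2 f = 35x^3 + 4
D^3 f = 105x^2
matching coefficients of g against c_0 f + c_1 Df + … from the top degree down determines the c_i
solution: c_0 = 1/2, c_1 = 1, c_2 = 0, c_3 = 2

c_0 = 1/2, c_1 = 1, c_2 = 0, c_3 = 2


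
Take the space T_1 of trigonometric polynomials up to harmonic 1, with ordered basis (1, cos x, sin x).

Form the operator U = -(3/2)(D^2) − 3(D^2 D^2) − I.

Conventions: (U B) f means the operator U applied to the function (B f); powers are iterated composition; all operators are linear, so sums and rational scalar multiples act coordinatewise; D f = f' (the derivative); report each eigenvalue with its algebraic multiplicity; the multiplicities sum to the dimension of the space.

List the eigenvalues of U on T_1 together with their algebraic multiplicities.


λ = -5/2 (multiplicity 2), λ = -1 (multiplicity 1)

image of 1: -1
image of cos x: -(5/2)cos x
image of sin x: -(5/2)sin x
the matrix is diagonal; its diagonal is (-1, -5/2, -5/2)
for a triangular matrix the eigenvalues are the diagonal entries, with algebraic multiplicity their repetition count


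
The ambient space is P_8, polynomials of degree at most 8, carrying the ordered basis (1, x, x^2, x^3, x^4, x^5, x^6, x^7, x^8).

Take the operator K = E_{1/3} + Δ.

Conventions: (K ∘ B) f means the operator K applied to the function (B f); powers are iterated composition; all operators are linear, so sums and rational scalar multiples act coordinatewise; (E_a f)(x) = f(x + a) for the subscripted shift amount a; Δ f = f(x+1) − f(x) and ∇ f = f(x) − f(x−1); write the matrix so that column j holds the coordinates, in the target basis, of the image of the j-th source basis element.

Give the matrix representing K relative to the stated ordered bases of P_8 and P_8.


image of 1: 1
image of x: x + 4/3
image of x^2: x^2 + (8/3)x + 10/9
image of x^3: x^3 + 4x^2 + (10/3)x + 28/27
image of x^4: x^4 + (16/3)x^3 + (20/3)x^2 + (112/27)x + 82/81
image of x^5: x^5 + (20/3)x^4 + (100/9)x^3 + (280/27)x^2 + (410/81)x + 244/243
image of x^6: x^6 + 8x^5 + (50/3)x^4 + (560/27)x^3 + (410/27)x^2 + (488/81)x + 730/729
image of x^7: x^7 + (28/3)x^6 + (70/3)x^5 + (980/27)x^4 + (2870/81)x^3 + (1708/81)x^2 + (5110/729)x + 2188/2187
image of x^8: x^8 + (32/3)x^7 + (280/9)x^6 + (1568/27)x^5 + (5740/81)x^4 + (13664/243)x^3 + (20440/729)x^2 + (17504/2187)x + 6562/6561
each image's coordinates form column j of the matrix

the matrix is [[1, 4/3, 10/9, 28/27, 82/81, 244/243, 730/729, 2188/2187, 6562/6561]; [0, 1, 8/3, 10/3, 112/27, 410/81, 488/81, 5110/729, 17504/2187]; [0, 0, 1, 4, 20/3, 280/27, 410/27, 1708/81, 20440/729]; [0, 0, 0, 1, 16/3, 100/9, 560/27, 2870/81, 13664/243]; [0, 0, 0, 0, 1, 20/3, 50/3, 980/27, 5740/81]; [0, 0, 0, 0, 0, 1, 8, 70/3, 1568/27]; [0, 0, 0, 0, 0, 0, 1, 28/3, 280/9]; [0, 0, 0, 0, 0, 0, 0, 1, 32/3]; [0, 0, 0, 0, 0, 0, 0, 0, 1]] (rows listed top to bottom)


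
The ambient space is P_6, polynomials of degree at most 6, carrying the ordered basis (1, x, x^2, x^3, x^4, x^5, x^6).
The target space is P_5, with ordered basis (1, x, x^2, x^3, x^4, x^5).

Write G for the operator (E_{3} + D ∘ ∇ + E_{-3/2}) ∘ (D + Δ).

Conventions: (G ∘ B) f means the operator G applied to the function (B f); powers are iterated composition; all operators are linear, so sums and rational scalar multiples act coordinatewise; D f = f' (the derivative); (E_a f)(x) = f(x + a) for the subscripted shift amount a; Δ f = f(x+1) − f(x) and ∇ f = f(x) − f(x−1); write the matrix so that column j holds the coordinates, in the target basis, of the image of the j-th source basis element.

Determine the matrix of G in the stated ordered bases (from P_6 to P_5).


image of 1: 0
image of x: 4
image of x^2: 8x + 8
image of x^3: 12x^2 + 24x + 86
image of x^4: 16x^3 + 48x^2 + 344x + 505/2
image of x^5: 20x^4 + 80x^3 + 860x^2 + (2525/2)x + 9991/8
image of x^6: 24x^5 + 120x^4 + 1720x^3 + (7575/2)x^2 + (29973/4)x + 75809/16
each image's coordinates form column j of the matrix

the matrix is [[0, 4, 8, 86, 505/2, 9991/8, 75809/16]; [0, 0, 8, 24, 344, 2525/2, 29973/4]; [0, 0, 0, 12, 48, 860, 7575/2]; [0, 0, 0, 0, 16, 80, 1720]; [0, 0, 0, 0, 0, 20, 120]; [0, 0, 0, 0, 0, 0, 24]] (rows listed top to bottom)


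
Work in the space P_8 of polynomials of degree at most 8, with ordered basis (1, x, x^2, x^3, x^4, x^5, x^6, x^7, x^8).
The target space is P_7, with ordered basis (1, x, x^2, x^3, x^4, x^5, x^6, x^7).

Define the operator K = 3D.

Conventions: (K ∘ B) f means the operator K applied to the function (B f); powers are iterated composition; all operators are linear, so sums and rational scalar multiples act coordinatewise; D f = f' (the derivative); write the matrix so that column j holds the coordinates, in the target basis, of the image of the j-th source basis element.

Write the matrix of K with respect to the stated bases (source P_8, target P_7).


image of 1: 0
image of x: 3
image of x^2: 6x
image of x^3: 9x^2
image of x^4: 12x^3
image of x^5: 15x^4
image of x^6: 18x^5
image of x^7: 21x^6
image of x^8: 24x^7
each image's coordinates form column j of the matrix

the matrix is [[0, 3, 0, 0, 0, 0, 0, 0, 0]; [0, 0, 6, 0, 0, 0, 0, 0, 0]; [0, 0, 0, 9, 0, 0, 0, 0, 0]; [0, 0, 0, 0, 12, 0, 0, 0, 0]; [0, 0, 0, 0, 0, 15, 0, 0, 0]; [0, 0, 0, 0, 0, 0, 18, 0, 0]; [0, 0, 0, 0, 0, 0, 0, 21, 0]; [0, 0, 0, 0, 0, 0, 0, 0, 24]] (rows listed top to bottom)


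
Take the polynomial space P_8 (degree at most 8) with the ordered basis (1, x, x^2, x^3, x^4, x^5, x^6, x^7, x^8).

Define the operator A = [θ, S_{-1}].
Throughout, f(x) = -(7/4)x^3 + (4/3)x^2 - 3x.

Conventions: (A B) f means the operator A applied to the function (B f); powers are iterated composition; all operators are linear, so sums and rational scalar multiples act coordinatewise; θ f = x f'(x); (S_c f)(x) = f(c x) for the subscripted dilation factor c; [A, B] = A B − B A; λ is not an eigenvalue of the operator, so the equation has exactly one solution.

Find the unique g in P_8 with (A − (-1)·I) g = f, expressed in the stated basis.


write g with unknown coordinates in the stated basis and equate coefficients in (A − (-1)·I) g = f
solving from the highest basis element down gives g = -(7/4)x^3 + (4/3)x^2 - 3x
check: A g = 0
so A g − (-1)·g = -(7/4)x^3 + (4/3)x^2 - 3x = f ✓

the result is g(x) = -(7/4)x^3 + (4/3)x^2 - 3x


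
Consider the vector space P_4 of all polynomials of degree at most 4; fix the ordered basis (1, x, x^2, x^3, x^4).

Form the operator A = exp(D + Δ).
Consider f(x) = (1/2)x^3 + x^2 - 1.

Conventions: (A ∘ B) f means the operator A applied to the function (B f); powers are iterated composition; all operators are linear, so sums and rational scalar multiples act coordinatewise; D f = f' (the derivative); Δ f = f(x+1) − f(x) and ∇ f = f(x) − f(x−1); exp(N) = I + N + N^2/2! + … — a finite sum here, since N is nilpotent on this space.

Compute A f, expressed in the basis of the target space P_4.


g(x) = (1/2)x^3 + 4x^2 + (23/2)x + 23/2

order-1 term: 3x^2 + (11/2)x + 3/2
order-2 term: 6x + 7
order-3 term: 4
the series for exp(D + Δ) f terminates at order 3
exp(D + Δ) f = (1/2)x^3 + 4x^2 + (23/2)x + 23/2


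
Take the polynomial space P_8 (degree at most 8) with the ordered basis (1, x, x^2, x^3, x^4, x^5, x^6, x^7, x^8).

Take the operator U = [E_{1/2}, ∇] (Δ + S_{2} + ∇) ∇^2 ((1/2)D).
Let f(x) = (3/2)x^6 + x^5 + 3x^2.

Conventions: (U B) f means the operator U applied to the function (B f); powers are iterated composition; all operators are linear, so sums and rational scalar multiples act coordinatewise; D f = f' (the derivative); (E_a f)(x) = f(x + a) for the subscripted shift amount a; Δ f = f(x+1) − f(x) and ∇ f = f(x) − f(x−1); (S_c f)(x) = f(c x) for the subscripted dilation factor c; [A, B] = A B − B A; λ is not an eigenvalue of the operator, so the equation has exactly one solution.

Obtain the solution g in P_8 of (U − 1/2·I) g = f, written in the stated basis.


write g with unknown coordinates in the stated basis and equate coefficients in (U − 1/2·I) g = f
solving from the highest basis element down gives g = -3x^6 - 2x^5 - 6x^2
check: U g = 0
so U g − 1/2·g = (3/2)x^6 + x^5 + 3x^2 = f ✓

g(x) = -3x^6 - 2x^5 - 6x^2


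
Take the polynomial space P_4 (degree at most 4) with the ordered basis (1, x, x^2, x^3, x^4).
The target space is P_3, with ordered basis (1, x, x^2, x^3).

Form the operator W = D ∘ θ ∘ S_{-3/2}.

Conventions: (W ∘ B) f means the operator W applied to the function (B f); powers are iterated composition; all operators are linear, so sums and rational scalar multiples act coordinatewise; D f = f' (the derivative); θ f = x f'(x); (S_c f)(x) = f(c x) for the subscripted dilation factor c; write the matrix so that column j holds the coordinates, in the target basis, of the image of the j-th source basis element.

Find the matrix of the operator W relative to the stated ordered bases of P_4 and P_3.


the matrix is [[0, -3/2, 0, 0, 0]; [0, 0, 9, 0, 0]; [0, 0, 0, -243/8, 0]; [0, 0, 0, 0, 81]] (rows listed top to bottom)

image of 1: 0
image of x: -3/2
image of x^2: 9x
image of x^3: -(243/8)x^2
image of x^4: 81x^3
each image's coordinates form column j of the matrix


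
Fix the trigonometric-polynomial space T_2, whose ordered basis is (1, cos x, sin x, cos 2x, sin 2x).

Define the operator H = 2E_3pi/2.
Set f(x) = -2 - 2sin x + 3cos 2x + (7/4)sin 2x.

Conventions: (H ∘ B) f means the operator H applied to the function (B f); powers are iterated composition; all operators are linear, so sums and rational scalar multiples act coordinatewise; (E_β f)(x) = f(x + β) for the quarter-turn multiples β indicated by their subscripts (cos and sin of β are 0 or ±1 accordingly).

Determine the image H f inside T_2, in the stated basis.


the image equals g(x) = -4 + 4cos x - 6cos 2x - (7/2)sin 2x

E_3pi/2 f = -2 + 2cos x - 3cos 2x - (7/4)sin 2x
(2E_3pi/2) f = -4 + 4cos x - 6cos 2x - (7/2)sin 2x


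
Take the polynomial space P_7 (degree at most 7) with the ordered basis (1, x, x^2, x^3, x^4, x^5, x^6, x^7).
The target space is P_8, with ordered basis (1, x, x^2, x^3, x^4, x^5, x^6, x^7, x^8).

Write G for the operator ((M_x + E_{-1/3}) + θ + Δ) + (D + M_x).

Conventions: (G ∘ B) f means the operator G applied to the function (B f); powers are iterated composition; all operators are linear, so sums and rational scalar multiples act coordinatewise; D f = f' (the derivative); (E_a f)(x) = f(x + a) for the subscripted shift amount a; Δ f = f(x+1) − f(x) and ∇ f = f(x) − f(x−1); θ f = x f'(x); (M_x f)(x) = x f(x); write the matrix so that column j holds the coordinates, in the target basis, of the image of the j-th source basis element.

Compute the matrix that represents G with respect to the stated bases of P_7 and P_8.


image of 1: 2x + 1
image of x: 2x^2 + 2x + 5/3
image of x^2: 2x^3 + 3x^2 + (10/3)x + 10/9
image of x^3: 2x^4 + 4x^3 + 5x^2 + (10/3)x + 26/27
image of x^4: 2x^5 + 5x^4 + (20/3)x^3 + (20/3)x^2 + (104/27)x + 82/81
image of x^5: 2x^6 + 6x^5 + (25/3)x^4 + (100/9)x^3 + (260/27)x^2 + (410/81)x + 242/243
image of x^6: 2x^7 + 7x^6 + 10x^5 + (50/3)x^4 + (520/27)x^3 + (410/27)x^2 + (484/81)x + 730/729
image of x^7: 2x^8 + 8x^7 + (35/3)x^6 + (70/3)x^5 + (910/27)x^4 + (2870/81)x^3 + (1694/81)x^2 + (5110/729)x + 2186/2187
each image's coordinates form column j of the matrix

the matrix is [[1, 5/3, 10/9, 26/27, 82/81, 242/243, 730/729, 2186/2187]; [2, 2, 10/3, 10/3, 104/27, 410/81, 484/81, 5110/729]; [0, 2, 3, 5, 20/3, 260/27, 410/27, 1694/81]; [0, 0, 2, 4, 20/3, 100/9, 520/27, 2870/81]; [0, 0, 0, 2, 5, 25/3, 50/3, 910/27]; [0, 0, 0, 0, 2, 6, 10, 70/3]; [0, 0, 0, 0, 0, 2, 7, 35/3]; [0, 0, 0, 0, 0, 0, 2, 8]; [0, 0, 0, 0, 0, 0, 0, 2]] (rows listed top to bottom)


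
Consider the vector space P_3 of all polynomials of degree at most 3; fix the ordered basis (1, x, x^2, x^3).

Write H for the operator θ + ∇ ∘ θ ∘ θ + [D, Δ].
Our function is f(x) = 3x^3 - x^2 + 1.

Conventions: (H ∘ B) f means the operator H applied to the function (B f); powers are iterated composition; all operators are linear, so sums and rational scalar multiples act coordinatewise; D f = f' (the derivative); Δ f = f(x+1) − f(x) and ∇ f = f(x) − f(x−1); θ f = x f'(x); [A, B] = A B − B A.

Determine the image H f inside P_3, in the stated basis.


g(x) = 9x^3 + 79x^2 - 89x + 31

θ f = 9x^3 - 2x^2
θ f = 9x^3 - 2x^2
θ θ f = 27x^3 - 4x^2
∇ θ θ f = 81x^2 - 89x + 31
Δ f = 9x^2 + 7x + 2
D Δ f = 18x + 7
D f = 9x^2 - 2x
Δ D f = 18x + 7
[D, Δ] f = 0
(θ + ∇ ∘ θ ∘ θ + [D, Δ]) f = 9x^3 + 79x^2 - 89x + 31
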